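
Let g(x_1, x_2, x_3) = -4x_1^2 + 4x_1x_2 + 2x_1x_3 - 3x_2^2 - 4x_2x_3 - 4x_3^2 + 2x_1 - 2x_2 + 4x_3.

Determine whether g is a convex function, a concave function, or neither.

concave

g is quadratic, so its Hessian is the constant matrix H = [[-8, 4, 2], [4, -6, -4], [2, -4, -8]].
Leading principal minors: -8, 32, -168.
Signs alternate −, +, − ⇒ H ≺ 0 ⇒ concave.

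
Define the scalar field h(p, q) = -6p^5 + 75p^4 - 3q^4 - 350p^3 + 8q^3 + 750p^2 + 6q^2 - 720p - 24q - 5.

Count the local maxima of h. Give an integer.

4

h separates as a function of p plus a function of q, so ∇h=0 decouples.
∂h/∂p = -30(p - 4)(p - 3)(p - 2)(p - 1) = 0 at p ∈ {1, 2, 3, 4}; ∂h/∂q = -12(q - 2)(q - 1)(q + 1) = 0 at q ∈ {-1, 1, 2}.
The Hessian is diagonal: diag(h_pp, h_qq). Second derivatives: h_pp(1)=180, h_pp(2)=-60, h_pp(3)=60, h_pp(4)=-180; h_qq(-1)=-72, h_qq(1)=24, h_qq(2)=-36.
Local maxima occur where both diagonal entries negative: (2, -1), (2, 2), (4, -1), (4, 2). Count: 4.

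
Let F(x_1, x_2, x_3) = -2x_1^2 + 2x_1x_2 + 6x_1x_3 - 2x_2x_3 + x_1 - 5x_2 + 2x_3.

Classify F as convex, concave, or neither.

F is quadratic, so its Hessian is the constant matrix H = [[-4, 2, 6], [2, 0, -2], [6, -2, 0]].
Leading principal minors: -4, -4, -32.
Neither pattern holds ⇒ H is indefinite ⇒ neither convex nor concave.

neither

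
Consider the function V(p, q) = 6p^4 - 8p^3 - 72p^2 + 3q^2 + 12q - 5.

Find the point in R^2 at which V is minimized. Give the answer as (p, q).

(3, -2)

V(p,q) separates as A(p) + B(q) − 5, so its minimum is min A + min B − 5.
A'(p) = 24p(p - 3)(p + 2) vanishes at p ∈ {-2, 0, 3}; B'(q) = 6q + 12 vanishes at q ∈ {-2}.
Local minima of A (where A''>0): A(-2)=-128, A(3)=-378. Local minima of B: B(-2)=-12.
So the global minimum of V is A(3) + B(-2) − 5 = -378 − 12 − 5 = -395, attained at (3, -2).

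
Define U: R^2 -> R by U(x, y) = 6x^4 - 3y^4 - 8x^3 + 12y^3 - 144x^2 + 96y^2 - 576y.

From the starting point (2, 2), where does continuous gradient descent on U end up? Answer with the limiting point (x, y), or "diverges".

U is separable, so gradient descent decouples: x follows -∂U/∂x, y follows -∂U/∂y.
∂U/∂x = 24x(x - 4)(x + 3); at x=2 this is -480, so x increases.
∂U/∂y = -12(y - 4)(y - 3)(y + 4); at y=2 this is -144, so y increases.
x converges to its nearest critical value 4 (a local min of the x-part); y converges to 3. The iterate converges to (4, 3).

(4, 3)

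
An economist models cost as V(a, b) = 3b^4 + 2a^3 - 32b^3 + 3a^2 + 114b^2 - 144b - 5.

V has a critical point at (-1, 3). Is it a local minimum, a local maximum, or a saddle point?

local maximum

The mixed partial ∂²V/∂a∂b is 0, so the Hessian at any point is diag(V_aa, V_bb) = diag(6(2a + 1), 12(3b^2 - 16b + 19)).
At (-1, 3): H = diag(-6, -24).
Both eigenvalues are negative, so H is negative definite: a local maximum.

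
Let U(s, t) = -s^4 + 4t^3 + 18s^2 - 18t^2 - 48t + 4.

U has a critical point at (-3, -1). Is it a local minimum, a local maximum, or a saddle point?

local maximum

The mixed partial ∂²U/∂s∂t is 0, so the Hessian at any point is diag(U_ss, U_tt) = diag(12(-s^2 + 3), 12(2t - 3)).
At (-3, -1): H = diag(-72, -60).
Both eigenvalues are negative, so H is negative definite: a local maximum.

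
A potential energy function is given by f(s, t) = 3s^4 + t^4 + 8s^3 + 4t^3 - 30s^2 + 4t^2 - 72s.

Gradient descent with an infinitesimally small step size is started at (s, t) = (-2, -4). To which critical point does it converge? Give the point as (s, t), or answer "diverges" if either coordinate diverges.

(-3, -2)

f is separable, so gradient descent decouples: s follows -∂f/∂s, t follows -∂f/∂t.
∂f/∂s = 12(s - 2)(s + 1)(s + 3); at s=-2 this is 48, so s decreases.
∂f/∂t = 4t(t + 1)(t + 2); at t=-4 this is -96, so t increases.
s converges to its nearest critical value -3 (a local min of the s-part); t converges to -2. The iterate converges to (-3, -2).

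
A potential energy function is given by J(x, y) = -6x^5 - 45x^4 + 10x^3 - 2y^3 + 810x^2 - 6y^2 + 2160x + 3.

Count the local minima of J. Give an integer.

2

J separates as a function of x plus a function of y, so ∇J=0 decouples.
∂J/∂x = -30(x - 3)(x + 2)(x + 3)(x + 4) = 0 at x ∈ {-4, -3, -2, 3}; ∂J/∂y = -6y(y + 2) = 0 at y ∈ {-2, 0}.
The Hessian is diagonal: diag(J_xx, J_yy). Second derivatives: J_xx(-4)=420, J_xx(-3)=-180, J_xx(-2)=300, J_xx(3)=-6300; J_yy(-2)=12, J_yy(0)=-12.
Local minima occur where both diagonal entries positive: (-4, -2), (-2, -2). Count: 2.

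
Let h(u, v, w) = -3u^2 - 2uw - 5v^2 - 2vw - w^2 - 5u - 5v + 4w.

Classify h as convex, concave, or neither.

concave

h is quadratic, so its Hessian is the constant matrix H = [[-6, 0, -2], [0, -10, -2], [-2, -2, -2]].
Leading principal minors: -6, 60, -56.
Signs alternate −, +, − ⇒ H ≺ 0 ⇒ concave.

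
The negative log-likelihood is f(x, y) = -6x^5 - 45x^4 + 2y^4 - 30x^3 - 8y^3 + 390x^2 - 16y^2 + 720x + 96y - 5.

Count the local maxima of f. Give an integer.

2

f separates as a function of x plus a function of y, so ∇f=0 decouples.
∂f/∂x = -30(x - 2)(x + 1)(x + 3)(x + 4) = 0 at x ∈ {-4, -3, -1, 2}; ∂f/∂y = 8(y - 3)(y - 2)(y + 2) = 0 at y ∈ {-2, 2, 3}.
The Hessian is diagonal: diag(f_xx, f_yy). Second derivatives: f_xx(-4)=540, f_xx(-3)=-300, f_xx(-1)=540, f_xx(2)=-2700; f_yy(-2)=160, f_yy(2)=-32, f_yy(3)=40.
Local maxima occur where both diagonal entries negative: (-3, 2), (2, 2). Count: 2.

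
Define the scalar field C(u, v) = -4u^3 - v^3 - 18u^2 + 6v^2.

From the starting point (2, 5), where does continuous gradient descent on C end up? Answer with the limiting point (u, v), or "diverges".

diverges

C is separable, so gradient descent decouples: u follows -∂C/∂u, v follows -∂C/∂v.
∂C/∂u = -12u(u + 3); at u=2 this is -120, so u increases.
∂C/∂v = -3v(v - 4); at v=5 this is -15, so v increases.
The u-coordinate has no critical point in that direction and runs off to infinity.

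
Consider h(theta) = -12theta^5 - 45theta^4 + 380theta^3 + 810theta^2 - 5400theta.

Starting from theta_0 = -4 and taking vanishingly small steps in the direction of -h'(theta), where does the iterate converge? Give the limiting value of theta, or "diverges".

-5

h'(theta) = -60(theta - 3)(theta - 2)(theta + 3)(theta + 5), so h'(-4) = 2520.
Gradient descent moves in the -h' direction, i.e. theta is decreasing.
The nearest critical point in that direction is theta = -5, where h'' = 6720 > 0 (a local minimum). The iterate converges there.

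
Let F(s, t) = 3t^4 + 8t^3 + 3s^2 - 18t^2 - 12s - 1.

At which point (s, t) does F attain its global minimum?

F(s,t) separates as P(s) + Q(t) − 1, so its minimum is min P + min Q − 1.
P'(s) = 6s - 12 vanishes at s ∈ {2}; Q'(t) = 12t(t - 1)(t + 3) vanishes at t ∈ {-3, 0, 1}.
Local minima of P (where P''>0): P(2)=-12. Local minima of Q: Q(-3)=-135, Q(1)=-7.
So the global minimum of F is P(2) + Q(-3) − 1 = -12 − 135 − 1 = -148, attained at (2, -3).

(2, -3)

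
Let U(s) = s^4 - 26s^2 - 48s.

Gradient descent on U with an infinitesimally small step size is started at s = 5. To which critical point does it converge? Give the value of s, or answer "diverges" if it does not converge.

U'(s) = 4(s - 4)(s + 1)(s + 3), so U'(5) = 192.
Gradient descent moves in the -U' direction, i.e. s is decreasing.
The nearest critical point in that direction is s = 4, where U'' = 140 > 0 (a local minimum). The iterate converges there.

4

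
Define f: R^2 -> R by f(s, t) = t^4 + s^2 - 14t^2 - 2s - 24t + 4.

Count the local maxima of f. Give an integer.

f separates as a function of s plus a function of t, so ∇f=0 decouples.
∂f/∂s = 2(s - 1) = 0 at s ∈ {1}; ∂f/∂t = 4(t - 3)(t + 1)(t + 2) = 0 at t ∈ {-2, -1, 3}.
The Hessian is diagonal: diag(f_ss, f_tt). Second derivatives: f_ss(1)=2; f_tt(-2)=20, f_tt(-1)=-16, f_tt(3)=80.
Local maxima occur where both diagonal entries negative: none. Count: 0.

0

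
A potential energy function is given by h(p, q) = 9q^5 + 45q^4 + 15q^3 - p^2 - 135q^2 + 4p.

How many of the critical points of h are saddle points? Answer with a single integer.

h separates as a function of p plus a function of q, so ∇h=0 decouples.
∂h/∂p = -2(p - 2) = 0 at p ∈ {2}; ∂h/∂q = 45q(q - 1)(q + 2)(q + 3) = 0 at q ∈ {-3, -2, 0, 1}.
The Hessian is diagonal: diag(h_pp, h_qq). Second derivatives: h_pp(2)=-2; h_qq(-3)=-540, h_qq(-2)=270, h_qq(0)=-270, h_qq(1)=540.
Saddle points occur where the two diagonal entries have opposite signs: (2, -2), (2, 1). Count: 2.

2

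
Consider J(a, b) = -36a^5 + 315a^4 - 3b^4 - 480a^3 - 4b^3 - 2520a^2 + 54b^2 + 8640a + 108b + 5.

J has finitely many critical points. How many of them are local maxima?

J separates as a function of a plus a function of b, so ∇J=0 decouples.
∂J/∂a = -180(a - 4)(a - 3)(a - 2)(a + 2) = 0 at a ∈ {-2, 2, 3, 4}; ∂J/∂b = -12(b - 3)(b + 1)(b + 3) = 0 at b ∈ {-3, -1, 3}.
The Hessian is diagonal: diag(J_aa, J_bb). Second derivatives: J_aa(-2)=21600, J_aa(2)=-1440, J_aa(3)=900, J_aa(4)=-2160; J_bb(-3)=-144, J_bb(-1)=96, J_bb(3)=-288.
Local maxima occur where both diagonal entries negative: (2, -3), (2, 3), (4, -3), (4, 3). Count: 4.

4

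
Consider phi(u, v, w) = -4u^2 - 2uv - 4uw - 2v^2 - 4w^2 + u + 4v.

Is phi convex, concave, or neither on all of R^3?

concave

phi is quadratic, so its Hessian is the constant matrix H = [[-8, -2, -4], [-2, -4, 0], [-4, 0, -8]].
Leading principal minors: -8, 28, -160.
Signs alternate −, +, − ⇒ H ≺ 0 ⇒ concave.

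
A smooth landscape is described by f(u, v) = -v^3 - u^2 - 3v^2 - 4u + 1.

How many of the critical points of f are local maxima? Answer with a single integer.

1

f separates as a function of u plus a function of v, so ∇f=0 decouples.
∂f/∂u = -2(u + 2) = 0 at u ∈ {-2}; ∂f/∂v = -3v(v + 2) = 0 at v ∈ {-2, 0}.
The Hessian is diagonal: diag(f_uu, f_vv). Second derivatives: f_uu(-2)=-2; f_vv(-2)=6, f_vv(0)=-6.
Local maxima occur where both diagonal entries negative: (-2, 0). Count: 1.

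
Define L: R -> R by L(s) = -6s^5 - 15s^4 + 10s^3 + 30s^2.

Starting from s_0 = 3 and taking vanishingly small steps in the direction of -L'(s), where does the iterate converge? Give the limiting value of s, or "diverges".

L'(s) = -30s(s - 1)(s + 1)(s + 2), so L'(3) = -3600.
Gradient descent moves in the -L' direction, i.e. s is increasing.
There is no critical point above s=3, and L' keeps the same sign, so the iterate runs off to +∞.

diverges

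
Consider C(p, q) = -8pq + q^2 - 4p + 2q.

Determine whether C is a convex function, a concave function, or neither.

neither

C is quadratic, so its Hessian is the constant matrix H = [[0, -8], [-8, 2]].
det(H) = -64, tr(H) = 2.
det(H) < 0, so H is indefinite: neither convex nor concave.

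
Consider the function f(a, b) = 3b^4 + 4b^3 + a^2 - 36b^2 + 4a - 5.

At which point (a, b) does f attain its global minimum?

f(a,b) separates as P(a) + Q(b) − 5, so its minimum is min P + min Q − 5.
P'(a) = 2a + 4 vanishes at a ∈ {-2}; Q'(b) = 12b(b - 2)(b + 3) vanishes at b ∈ {-3, 0, 2}.
Local minima of P (where P''>0): P(-2)=-4. Local minima of Q: Q(-3)=-189, Q(2)=-64.
So the global minimum of f is P(-2) + Q(-3) − 5 = -4 − 189 − 5 = -198, attained at (-2, -3).

(-2, -3)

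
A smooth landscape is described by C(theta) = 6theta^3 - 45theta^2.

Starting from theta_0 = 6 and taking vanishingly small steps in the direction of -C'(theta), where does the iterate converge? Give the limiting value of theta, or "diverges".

5

C'(theta) = 18theta(theta - 5), so C'(6) = 108.
Gradient descent moves in the -C' direction, i.e. theta is decreasing.
The nearest critical point in that direction is theta = 5, where C'' = 90 > 0 (a local minimum). The iterate converges there.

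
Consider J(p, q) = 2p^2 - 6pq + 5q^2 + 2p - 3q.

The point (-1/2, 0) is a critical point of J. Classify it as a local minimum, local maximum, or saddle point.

The Hessian of J is constant: H = [[4, -6], [-6, 10]].
det(H) = 4·10 − (-6)² = 4.
det(H) > 0 and tr(H) = 14 > 0, so H is positive definite and the point is a local minimum.

local minimum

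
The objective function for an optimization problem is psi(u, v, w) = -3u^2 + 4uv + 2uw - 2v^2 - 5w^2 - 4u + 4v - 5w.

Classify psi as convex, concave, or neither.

psi is quadratic, so its Hessian is the constant matrix H = [[-6, 4, 2], [4, -4, 0], [2, 0, -10]].
Leading principal minors: -6, 8, -64.
Signs alternate −, +, − ⇒ H ≺ 0 ⇒ concave.

concave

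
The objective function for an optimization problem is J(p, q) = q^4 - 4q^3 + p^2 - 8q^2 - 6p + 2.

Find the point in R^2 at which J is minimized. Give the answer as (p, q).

J(p,q) separates as A(p) + B(q) + 2, so its minimum is min A + min B + 2.
A'(p) = 2p - 6 vanishes at p ∈ {3}; B'(q) = 4q(q - 4)(q + 1) vanishes at q ∈ {-1, 0, 4}.
Local minima of A (where A''>0): A(3)=-9. Local minima of B: B(-1)=-3, B(4)=-128.
So the global minimum of J is A(3) + B(4) + 2 = -9 − 128 + 2 = -135, attained at (3, 4).

(3, 4)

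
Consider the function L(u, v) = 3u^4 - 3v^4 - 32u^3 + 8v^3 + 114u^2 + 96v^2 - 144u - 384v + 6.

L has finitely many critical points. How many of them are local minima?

2

L separates as a function of u plus a function of v, so ∇L=0 decouples.
∂L/∂u = 12(u - 4)(u - 3)(u - 1) = 0 at u ∈ {1, 3, 4}; ∂L/∂v = -12(v - 4)(v - 2)(v + 4) = 0 at v ∈ {-4, 2, 4}.
The Hessian is diagonal: diag(L_uu, L_vv). Second derivatives: L_uu(1)=72, L_uu(3)=-24, L_uu(4)=36; L_vv(-4)=-576, L_vv(2)=144, L_vv(4)=-192.
Local minima occur where both diagonal entries positive: (1, 2), (4, 2). Count: 2.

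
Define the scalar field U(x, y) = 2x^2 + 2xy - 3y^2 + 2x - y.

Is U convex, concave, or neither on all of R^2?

neither

U is quadratic, so its Hessian is the constant matrix H = [[4, 2], [2, -6]].
det(H) = -28, tr(H) = -2.
det(H) < 0, so H is indefinite: neither convex nor concave.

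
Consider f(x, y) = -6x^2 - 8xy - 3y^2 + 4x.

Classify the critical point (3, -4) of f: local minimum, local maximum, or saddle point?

local maximum

The Hessian of f is constant: H = [[-12, -8], [-8, -6]].
det(H) = (-12)·(-6) − (-8)² = 8.
det(H) > 0 and tr(H) = -18 < 0, so H is negative definite and the point is a local maximum.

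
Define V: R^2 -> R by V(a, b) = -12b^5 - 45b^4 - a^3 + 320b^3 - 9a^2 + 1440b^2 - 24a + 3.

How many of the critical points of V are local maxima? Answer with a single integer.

V separates as a function of a plus a function of b, so ∇V=0 decouples.
∂V/∂a = -3(a + 2)(a + 4) = 0 at a ∈ {-4, -2}; ∂V/∂b = -60b(b - 4)(b + 3)(b + 4) = 0 at b ∈ {-4, -3, 0, 4}.
The Hessian is diagonal: diag(V_aa, V_bb). Second derivatives: V_aa(-4)=6, V_aa(-2)=-6; V_bb(-4)=1920, V_bb(-3)=-1260, V_bb(0)=2880, V_bb(4)=-13440.
Local maxima occur where both diagonal entries negative: (-2, -3), (-2, 4). Count: 2.

2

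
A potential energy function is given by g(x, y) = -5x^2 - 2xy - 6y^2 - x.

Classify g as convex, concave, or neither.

g is quadratic, so its Hessian is the constant matrix H = [[-10, -2], [-2, -12]].
det(H) = 116, tr(H) = -22.
det(H) > 0 and tr(H) < 0, so H is negative definite everywhere: concave.

concave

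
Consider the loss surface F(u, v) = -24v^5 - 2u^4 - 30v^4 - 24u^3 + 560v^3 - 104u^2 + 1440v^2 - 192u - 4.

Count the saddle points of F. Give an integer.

6

F separates as a function of u plus a function of v, so ∇F=0 decouples.
∂F/∂u = -8(u + 2)(u + 3)(u + 4) = 0 at u ∈ {-4, -3, -2}; ∂F/∂v = -120v(v - 4)(v + 2)(v + 3) = 0 at v ∈ {-3, -2, 0, 4}.
The Hessian is diagonal: diag(F_uu, F_vv). Second derivatives: F_uu(-4)=-16, F_uu(-3)=8, F_uu(-2)=-16; F_vv(-3)=2520, F_vv(-2)=-1440, F_vv(0)=2880, F_vv(4)=-20160.
Saddle points occur where the two diagonal entries have opposite signs: (-4, -3), (-4, 0), (-3, -2), (-3, 4), (-2, -3), (-2, 0). Count: 6.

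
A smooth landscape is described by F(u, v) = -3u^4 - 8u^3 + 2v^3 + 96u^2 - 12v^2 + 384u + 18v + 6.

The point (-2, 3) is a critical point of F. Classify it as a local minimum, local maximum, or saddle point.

The mixed partial ∂²F/∂u∂v is 0, so the Hessian at any point is diag(F_uu, F_vv) = diag(12(-3u^2 - 4u + 16), 12(v - 2)).
At (-2, 3): H = diag(144, 12).
Both eigenvalues are positive, so H is positive definite: a local minimum.

local minimum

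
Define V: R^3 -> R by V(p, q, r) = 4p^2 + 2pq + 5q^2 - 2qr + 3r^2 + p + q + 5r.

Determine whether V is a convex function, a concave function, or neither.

V is quadratic, so its Hessian is the constant matrix H = [[8, 2, 0], [2, 10, -2], [0, -2, 6]].
Leading principal minors: 8, 76, 424.
All positive ⇒ H ≻ 0 ⇒ convex.

convex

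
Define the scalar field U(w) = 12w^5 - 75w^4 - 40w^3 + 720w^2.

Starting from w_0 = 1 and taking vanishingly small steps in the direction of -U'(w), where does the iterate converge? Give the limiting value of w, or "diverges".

0

U'(w) = 60w(w - 4)(w - 3)(w + 2), so U'(1) = 1080.
Gradient descent moves in the -U' direction, i.e. w is decreasing.
The nearest critical point in that direction is w = 0, where U'' = 1440 > 0 (a local minimum). The iterate converges there.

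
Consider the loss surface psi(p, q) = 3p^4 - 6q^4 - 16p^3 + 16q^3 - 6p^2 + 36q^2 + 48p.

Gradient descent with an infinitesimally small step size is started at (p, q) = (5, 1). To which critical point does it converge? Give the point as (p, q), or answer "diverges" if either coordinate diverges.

(4, 0)

psi is separable, so gradient descent decouples: p follows -∂psi/∂p, q follows -∂psi/∂q.
∂psi/∂p = 12(p - 4)(p - 1)(p + 1); at p=5 this is 288, so p decreases.
∂psi/∂q = -24q(q - 3)(q + 1); at q=1 this is 96, so q decreases.
p converges to its nearest critical value 4 (a local min of the p-part); q converges to 0. The iterate converges to (4, 0).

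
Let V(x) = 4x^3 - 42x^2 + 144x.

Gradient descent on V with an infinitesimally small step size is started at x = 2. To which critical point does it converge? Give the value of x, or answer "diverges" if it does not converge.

diverges

V'(x) = 12(x - 4)(x - 3), so V'(2) = 24.
Gradient descent moves in the -V' direction, i.e. x is decreasing.
There is no critical point below x=2, and V' keeps the same sign, so the iterate runs off to −∞.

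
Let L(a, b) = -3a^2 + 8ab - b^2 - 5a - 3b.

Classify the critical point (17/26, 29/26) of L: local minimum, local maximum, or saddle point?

The Hessian of L is constant: H = [[-6, 8], [8, -2]].
det(H) = (-6)·(-2) − 8² = -52.
Since det(H) < 0, H is indefinite and the critical point is a saddle point.

saddle point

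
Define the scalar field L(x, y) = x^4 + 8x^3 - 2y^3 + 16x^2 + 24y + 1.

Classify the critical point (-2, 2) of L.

The mixed partial ∂²L/∂x∂y is 0, so the Hessian at any point is diag(L_xx, L_yy) = diag(4(3x^2 + 12x + 8), -12y).
At (-2, 2): H = diag(-16, -24).
Both eigenvalues are negative, so H is negative definite: a local maximum.

local maximum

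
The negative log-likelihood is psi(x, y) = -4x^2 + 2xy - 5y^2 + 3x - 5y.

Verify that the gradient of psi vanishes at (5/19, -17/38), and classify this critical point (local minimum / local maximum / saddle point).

∇psi = (-8x + 2y + 3, 2x - 10y - 5); substituting (5/19, -17/38) gives ∇psi = (0, 0), so (5/19, -17/38) is indeed a critical point.
The Hessian of psi is constant: H = [[-8, 2], [2, -10]].
det(H) = (-8)·(-10) − 2² = 76.
det(H) > 0 and tr(H) = -18 < 0, so H is negative definite and the point is a local maximum.

local maximum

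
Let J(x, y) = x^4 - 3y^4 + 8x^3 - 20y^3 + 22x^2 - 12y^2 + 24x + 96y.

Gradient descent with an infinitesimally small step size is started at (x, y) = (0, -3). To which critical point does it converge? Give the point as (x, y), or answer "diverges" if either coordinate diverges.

J is separable, so gradient descent decouples: x follows -∂J/∂x, y follows -∂J/∂y.
∂J/∂x = 4(x + 1)(x + 2)(x + 3); at x=0 this is 24, so x decreases.
∂J/∂y = -12(y - 1)(y + 2)(y + 4); at y=-3 this is -48, so y increases.
x converges to its nearest critical value -1 (a local min of the x-part); y converges to -2. The iterate converges to (-1, -2).

(-1, -2)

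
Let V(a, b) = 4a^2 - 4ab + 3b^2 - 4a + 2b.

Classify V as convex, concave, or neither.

convex

V is quadratic, so its Hessian is the constant matrix H = [[8, -4], [-4, 6]].
det(H) = 32, tr(H) = 14.
det(H) > 0 and tr(H) > 0, so H is positive definite everywhere: convex.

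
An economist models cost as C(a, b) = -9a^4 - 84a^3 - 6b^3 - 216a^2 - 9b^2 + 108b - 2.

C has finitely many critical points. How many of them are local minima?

C separates as a function of a plus a function of b, so ∇C=0 decouples.
∂C/∂a = -36a(a + 3)(a + 4) = 0 at a ∈ {-4, -3, 0}; ∂C/∂b = -18(b - 2)(b + 3) = 0 at b ∈ {-3, 2}.
The Hessian is diagonal: diag(C_aa, C_bb). Second derivatives: C_aa(-4)=-144, C_aa(-3)=108, C_aa(0)=-432; C_bb(-3)=90, C_bb(2)=-90.
Local minima occur where both diagonal entries positive: (-3, -3). Count: 1.

1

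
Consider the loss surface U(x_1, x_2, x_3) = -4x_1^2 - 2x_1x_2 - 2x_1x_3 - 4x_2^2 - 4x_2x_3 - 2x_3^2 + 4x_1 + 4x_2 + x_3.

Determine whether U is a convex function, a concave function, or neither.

concave

U is quadratic, so its Hessian is the constant matrix H = [[-8, -2, -2], [-2, -8, -4], [-2, -4, -4]].
Leading principal minors: -8, 60, -112.
Signs alternate −, +, − ⇒ H ≺ 0 ⇒ concave.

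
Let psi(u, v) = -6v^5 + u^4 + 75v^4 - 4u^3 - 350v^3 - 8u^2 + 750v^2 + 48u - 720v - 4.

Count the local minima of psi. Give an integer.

4

psi separates as a function of u plus a function of v, so ∇psi=0 decouples.
∂psi/∂u = 4(u - 3)(u - 2)(u + 2) = 0 at u ∈ {-2, 2, 3}; ∂psi/∂v = -30(v - 4)(v - 3)(v - 2)(v - 1) = 0 at v ∈ {1, 2, 3, 4}.
The Hessian is diagonal: diag(psi_uu, psi_vv). Second derivatives: psi_uu(-2)=80, psi_uu(2)=-16, psi_uu(3)=20; psi_vv(1)=180, psi_vv(2)=-60, psi_vv(3)=60, psi_vv(4)=-180.
Local minima occur where both diagonal entries positive: (-2, 1), (-2, 3), (3, 1), (3, 3). Count: 4.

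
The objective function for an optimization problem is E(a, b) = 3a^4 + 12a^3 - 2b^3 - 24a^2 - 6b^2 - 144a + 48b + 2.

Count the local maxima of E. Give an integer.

1

E separates as a function of a plus a function of b, so ∇E=0 decouples.
∂E/∂a = 12(a - 2)(a + 2)(a + 3) = 0 at a ∈ {-3, -2, 2}; ∂E/∂b = -6(b - 2)(b + 4) = 0 at b ∈ {-4, 2}.
The Hessian is diagonal: diag(E_aa, E_bb). Second derivatives: E_aa(-3)=60, E_aa(-2)=-48, E_aa(2)=240; E_bb(-4)=36, E_bb(2)=-36.
Local maxima occur where both diagonal entries negative: (-2, 2). Count: 1.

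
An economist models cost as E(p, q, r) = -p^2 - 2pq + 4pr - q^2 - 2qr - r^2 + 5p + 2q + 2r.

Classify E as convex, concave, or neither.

E is quadratic, so its Hessian is the constant matrix H = [[-2, -2, 4], [-2, -2, -2], [4, -2, -2]].
Leading principal minors: -2, 0, 72.
Neither pattern holds ⇒ H is indefinite ⇒ neither convex nor concave.

neither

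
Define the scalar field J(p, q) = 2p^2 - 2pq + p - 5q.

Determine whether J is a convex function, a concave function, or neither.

J is quadratic, so its Hessian is the constant matrix H = [[4, -2], [-2, 0]].
det(H) = -4, tr(H) = 4.
det(H) < 0, so H is indefinite: neither convex nor concave.

neither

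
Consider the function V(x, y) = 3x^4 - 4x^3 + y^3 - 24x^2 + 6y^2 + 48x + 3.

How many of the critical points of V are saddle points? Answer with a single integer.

V separates as a function of x plus a function of y, so ∇V=0 decouples.
∂V/∂x = 12(x - 2)(x - 1)(x + 2) = 0 at x ∈ {-2, 1, 2}; ∂V/∂y = 3y(y + 4) = 0 at y ∈ {-4, 0}.
The Hessian is diagonal: diag(V_xx, V_yy). Second derivatives: V_xx(-2)=144, V_xx(1)=-36, V_xx(2)=48; V_yy(-4)=-12, V_yy(0)=12.
Saddle points occur where the two diagonal entries have opposite signs: (-2, -4), (1, 0), (2, -4). Count: 3.

3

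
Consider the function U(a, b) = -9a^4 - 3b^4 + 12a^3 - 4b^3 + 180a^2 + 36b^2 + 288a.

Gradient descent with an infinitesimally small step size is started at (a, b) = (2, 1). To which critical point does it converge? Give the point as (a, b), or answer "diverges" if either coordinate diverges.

(-1, 0)

U is separable, so gradient descent decouples: a follows -∂U/∂a, b follows -∂U/∂b.
∂U/∂a = -36(a - 4)(a + 1)(a + 2); at a=2 this is 864, so a decreases.
∂U/∂b = -12b(b - 2)(b + 3); at b=1 this is 48, so b decreases.
a converges to its nearest critical value -1 (a local min of the a-part); b converges to 0. The iterate converges to (-1, 0).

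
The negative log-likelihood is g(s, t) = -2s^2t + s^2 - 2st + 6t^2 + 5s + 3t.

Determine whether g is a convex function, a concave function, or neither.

neither

The term -2s^2t is cubic, so the Hessian is not constant.
∂²g/∂s² = -4t + 2, which takes both signs as t varies (negative for sufficiently large t). A diagonal entry of the Hessian changing sign means the Hessian is neither positive- nor negative-semidefinite on all of R^2.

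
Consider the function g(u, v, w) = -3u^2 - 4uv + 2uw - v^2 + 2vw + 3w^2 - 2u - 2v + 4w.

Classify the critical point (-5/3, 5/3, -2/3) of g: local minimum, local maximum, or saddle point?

The Hessian is constant: H = [[-6, -4, 2], [-4, -2, 2], [2, 2, 6]].
Leading principal minors: Δ₁ = -6, Δ₂ = -4, Δ₃ = -24.
The minors fit neither the all-positive nor the alternating-sign pattern, so H is indefinite: a saddle point.

saddle point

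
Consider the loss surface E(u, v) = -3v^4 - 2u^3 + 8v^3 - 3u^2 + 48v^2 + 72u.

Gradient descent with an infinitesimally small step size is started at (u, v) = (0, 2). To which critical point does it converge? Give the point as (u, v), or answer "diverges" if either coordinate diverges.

E is separable, so gradient descent decouples: u follows -∂E/∂u, v follows -∂E/∂v.
∂E/∂u = -6(u - 3)(u + 4); at u=0 this is 72, so u decreases.
∂E/∂v = -12v(v - 4)(v + 2); at v=2 this is 192, so v decreases.
u converges to its nearest critical value -4 (a local min of the u-part); v converges to 0. The iterate converges to (-4, 0).

(-4, 0)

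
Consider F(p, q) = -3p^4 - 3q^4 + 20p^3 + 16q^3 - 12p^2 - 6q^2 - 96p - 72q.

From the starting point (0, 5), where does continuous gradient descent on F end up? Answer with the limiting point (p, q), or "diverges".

diverges

F is separable, so gradient descent decouples: p follows -∂F/∂p, q follows -∂F/∂q.
∂F/∂p = -12(p - 4)(p - 2)(p + 1); at p=0 this is -96, so p increases.
∂F/∂q = -12(q - 3)(q - 2)(q + 1); at q=5 this is -432, so q increases.
The q-coordinate has no critical point in that direction and runs off to infinity.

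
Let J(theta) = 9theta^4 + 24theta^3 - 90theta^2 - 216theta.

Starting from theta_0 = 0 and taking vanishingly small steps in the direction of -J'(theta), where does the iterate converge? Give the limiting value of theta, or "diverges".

2

J'(theta) = 36(theta - 2)(theta + 1)(theta + 3), so J'(0) = -216.
Gradient descent moves in the -J' direction, i.e. theta is increasing.
The nearest critical point in that direction is theta = 2, where J'' = 540 > 0 (a local minimum). The iterate converges there.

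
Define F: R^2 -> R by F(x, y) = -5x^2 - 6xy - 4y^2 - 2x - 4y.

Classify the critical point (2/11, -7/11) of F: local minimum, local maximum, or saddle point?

The Hessian of F is constant: H = [[-10, -6], [-6, -8]].
det(H) = (-10)·(-8) − (-6)² = 44.
det(H) > 0 and tr(H) = -18 < 0, so H is negative definite and the point is a local maximum.

local maximum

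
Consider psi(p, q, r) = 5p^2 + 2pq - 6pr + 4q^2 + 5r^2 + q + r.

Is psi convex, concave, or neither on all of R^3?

convex

psi is quadratic, so its Hessian is the constant matrix H = [[10, 2, -6], [2, 8, 0], [-6, 0, 10]].
Leading principal minors: 10, 76, 472.
All positive ⇒ H ≻ 0 ⇒ convex.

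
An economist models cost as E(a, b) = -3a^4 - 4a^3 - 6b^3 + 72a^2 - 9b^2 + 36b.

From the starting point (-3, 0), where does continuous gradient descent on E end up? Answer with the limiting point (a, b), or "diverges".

(0, -2)

E is separable, so gradient descent decouples: a follows -∂E/∂a, b follows -∂E/∂b.
∂E/∂a = -12a(a - 3)(a + 4); at a=-3 this is -216, so a increases.
∂E/∂b = -18(b - 1)(b + 2); at b=0 this is 36, so b decreases.
a converges to its nearest critical value 0 (a local min of the a-part); b converges to -2. The iterate converges to (0, -2).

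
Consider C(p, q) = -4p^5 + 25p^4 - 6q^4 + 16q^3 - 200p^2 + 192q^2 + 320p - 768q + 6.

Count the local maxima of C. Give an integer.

4

C separates as a function of p plus a function of q, so ∇C=0 decouples.
∂C/∂p = -20(p - 4)(p - 2)(p - 1)(p + 2) = 0 at p ∈ {-2, 1, 2, 4}; ∂C/∂q = -24(q - 4)(q - 2)(q + 4) = 0 at q ∈ {-4, 2, 4}.
The Hessian is diagonal: diag(C_pp, C_qq). Second derivatives: C_pp(-2)=1440, C_pp(1)=-180, C_pp(2)=160, C_pp(4)=-720; C_qq(-4)=-1152, C_qq(2)=288, C_qq(4)=-384.
Local maxima occur where both diagonal entries negative: (1, -4), (1, 4), (4, -4), (4, 4). Count: 4.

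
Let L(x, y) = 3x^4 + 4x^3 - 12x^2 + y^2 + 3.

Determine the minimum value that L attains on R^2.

-29

L(x,y) separates as P(x) + Q(y) + 3, so its minimum is min P + min Q + 3.
P'(x) = 12x(x - 1)(x + 2) vanishes at x ∈ {-2, 0, 1}; Q'(y) = 2y vanishes at y ∈ {0}.
Local minima of P (where P''>0): P(-2)=-32, P(1)=-5. Local minima of Q: Q(0)=0.
So the global minimum of L is P(-2) + Q(0) + 3 = -32 + 0 + 3 = -29, attained at (-2, 0).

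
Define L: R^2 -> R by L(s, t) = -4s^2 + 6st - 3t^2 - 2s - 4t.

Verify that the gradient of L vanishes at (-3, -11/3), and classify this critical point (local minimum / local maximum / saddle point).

∇L = (-8s + 6t - 2, 6s - 6t - 4); substituting (-3, -11/3) gives ∇L = (0, 0), so (-3, -11/3) is indeed a critical point.
The Hessian of L is constant: H = [[-8, 6], [6, -6]].
det(H) = (-8)·(-6) − 6² = 12.
det(H) > 0 and tr(H) = -14 < 0, so H is negative definite and the point is a local maximum.

local maximum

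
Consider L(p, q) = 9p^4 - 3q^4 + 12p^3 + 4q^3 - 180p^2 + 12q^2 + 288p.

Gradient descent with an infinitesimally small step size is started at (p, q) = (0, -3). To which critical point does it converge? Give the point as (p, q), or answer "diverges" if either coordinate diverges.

L is separable, so gradient descent decouples: p follows -∂L/∂p, q follows -∂L/∂q.
∂L/∂p = 36(p - 2)(p - 1)(p + 4); at p=0 this is 288, so p decreases.
∂L/∂q = -12q(q - 2)(q + 1); at q=-3 this is 360, so q decreases.
The q-coordinate has no critical point in that direction and runs off to infinity.

diverges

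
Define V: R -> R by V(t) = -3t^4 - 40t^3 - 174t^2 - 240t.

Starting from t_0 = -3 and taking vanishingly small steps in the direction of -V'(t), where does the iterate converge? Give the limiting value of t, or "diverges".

-4

V'(t) = -12(t + 1)(t + 4)(t + 5), so V'(-3) = 48.
Gradient descent moves in the -V' direction, i.e. t is decreasing.
The nearest critical point in that direction is t = -4, where V'' = 36 > 0 (a local minimum). The iterate converges there.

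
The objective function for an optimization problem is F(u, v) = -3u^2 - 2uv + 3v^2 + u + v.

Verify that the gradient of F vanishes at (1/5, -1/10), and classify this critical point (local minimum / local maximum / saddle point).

saddle point

∇F = (-6u - 2v + 1, -2u + 6v + 1); substituting (1/5, -1/10) gives ∇F = (0, 0), so (1/5, -1/10) is indeed a critical point.
The Hessian of F is constant: H = [[-6, -2], [-2, 6]].
det(H) = (-6)·6 − (-2)² = -40.
Since det(H) < 0, H is indefinite and the critical point is a saddle point.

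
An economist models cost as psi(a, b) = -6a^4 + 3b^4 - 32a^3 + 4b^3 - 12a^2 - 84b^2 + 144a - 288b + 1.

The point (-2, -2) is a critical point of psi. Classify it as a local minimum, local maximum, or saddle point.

saddle point

The mixed partial ∂²psi/∂a∂b is 0, so the Hessian at any point is diag(psi_aa, psi_bb) = diag(-24(3a^2 + 8a + 1), 12(3b^2 + 2b - 14)).
At (-2, -2): H = diag(72, -72).
The eigenvalues have opposite signs, so H is indefinite: a saddle point.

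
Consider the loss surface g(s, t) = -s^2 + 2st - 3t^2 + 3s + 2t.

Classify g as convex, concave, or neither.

g is quadratic, so its Hessian is the constant matrix H = [[-2, 2], [2, -6]].
det(H) = 8, tr(H) = -8.
det(H) > 0 and tr(H) < 0, so H is negative definite everywhere: concave.

concave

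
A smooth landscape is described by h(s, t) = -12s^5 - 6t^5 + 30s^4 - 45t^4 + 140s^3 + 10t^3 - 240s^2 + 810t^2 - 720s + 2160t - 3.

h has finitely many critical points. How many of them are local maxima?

h separates as a function of s plus a function of t, so ∇h=0 decouples.
∂h/∂s = -60(s - 3)(s - 2)(s + 1)(s + 2) = 0 at s ∈ {-2, -1, 2, 3}; ∂h/∂t = -30(t - 3)(t + 2)(t + 3)(t + 4) = 0 at t ∈ {-4, -3, -2, 3}.
The Hessian is diagonal: diag(h_ss, h_tt). Second derivatives: h_ss(-2)=1200, h_ss(-1)=-720, h_ss(2)=720, h_ss(3)=-1200; h_tt(-4)=420, h_tt(-3)=-180, h_tt(-2)=300, h_tt(3)=-6300.
Local maxima occur where both diagonal entries negative: (-1, -3), (-1, 3), (3, -3), (3, 3). Count: 4.

4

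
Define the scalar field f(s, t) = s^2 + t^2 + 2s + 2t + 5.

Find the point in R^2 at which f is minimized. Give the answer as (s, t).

f(s,t) separates as P(s) + Q(t) + 5, so its minimum is min P + min Q + 5.
P'(s) = 2s + 2 vanishes at s ∈ {-1}; Q'(t) = 2(t + 1) vanishes at t ∈ {-1}.
Local minima of P (where P''>0): P(-1)=-1. Local minima of Q: Q(-1)=-1.
So the global minimum of f is P(-1) + Q(-1) + 5 = -1 − 1 + 5 = 3, attained at (-1, -1).

(-1, -1)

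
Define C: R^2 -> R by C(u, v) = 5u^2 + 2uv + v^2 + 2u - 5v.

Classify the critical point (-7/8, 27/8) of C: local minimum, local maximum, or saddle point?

local minimum

The Hessian of C is constant: H = [[10, 2], [2, 2]].
det(H) = 10·2 − 2² = 16.
det(H) > 0 and tr(H) = 12 > 0, so H is positive definite and the point is a local minimum.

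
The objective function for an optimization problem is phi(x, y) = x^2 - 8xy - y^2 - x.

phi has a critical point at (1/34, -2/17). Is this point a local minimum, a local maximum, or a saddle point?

saddle point

The Hessian of phi is constant: H = [[2, -8], [-8, -2]].
det(H) = 2·(-2) − (-8)² = -68.
Since det(H) < 0, H is indefinite and the critical point is a saddle point.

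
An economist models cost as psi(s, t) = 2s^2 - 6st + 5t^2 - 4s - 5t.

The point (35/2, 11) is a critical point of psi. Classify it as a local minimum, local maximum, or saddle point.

The Hessian of psi is constant: H = [[4, -6], [-6, 10]].
det(H) = 4·10 − (-6)² = 4.
det(H) > 0 and tr(H) = 14 > 0, so H is positive definite and the point is a local minimum.

local minimum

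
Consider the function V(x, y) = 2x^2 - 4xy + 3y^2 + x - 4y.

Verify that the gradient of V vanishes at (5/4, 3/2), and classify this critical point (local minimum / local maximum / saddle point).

∇V = (4x - 4y + 1, -4x + 6y - 4); substituting (5/4, 3/2) gives ∇V = (0, 0), so (5/4, 3/2) is indeed a critical point.
The Hessian of V is constant: H = [[4, -4], [-4, 6]].
det(H) = 4·6 − (-4)² = 8.
det(H) > 0 and tr(H) = 10 > 0, so H is positive definite and the point is a local minimum.

local minimum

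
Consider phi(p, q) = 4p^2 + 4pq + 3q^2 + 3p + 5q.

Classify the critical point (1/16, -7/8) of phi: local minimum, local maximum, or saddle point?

The Hessian of phi is constant: H = [[8, 4], [4, 6]].
det(H) = 8·6 − 4² = 32.
det(H) > 0 and tr(H) = 14 > 0, so H is positive definite and the point is a local minimum.

local minimum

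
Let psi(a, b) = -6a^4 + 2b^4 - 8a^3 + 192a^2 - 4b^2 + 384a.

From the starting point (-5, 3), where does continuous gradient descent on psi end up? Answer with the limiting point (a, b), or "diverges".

diverges

psi is separable, so gradient descent decouples: a follows -∂psi/∂a, b follows -∂psi/∂b.
∂psi/∂a = -24(a - 4)(a + 1)(a + 4); at a=-5 this is 864, so a decreases.
∂psi/∂b = 8b(b - 1)(b + 1); at b=3 this is 192, so b decreases.
The a-coordinate has no critical point in that direction and runs off to infinity.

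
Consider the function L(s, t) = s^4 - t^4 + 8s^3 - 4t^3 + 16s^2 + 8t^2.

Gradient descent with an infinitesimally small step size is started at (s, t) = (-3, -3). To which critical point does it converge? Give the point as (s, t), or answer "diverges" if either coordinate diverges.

(-4, 0)

L is separable, so gradient descent decouples: s follows -∂L/∂s, t follows -∂L/∂t.
∂L/∂s = 4s(s + 2)(s + 4); at s=-3 this is 12, so s decreases.
∂L/∂t = -4t(t - 1)(t + 4); at t=-3 this is -48, so t increases.
s converges to its nearest critical value -4 (a local min of the s-part); t converges to 0. The iterate converges to (-4, 0).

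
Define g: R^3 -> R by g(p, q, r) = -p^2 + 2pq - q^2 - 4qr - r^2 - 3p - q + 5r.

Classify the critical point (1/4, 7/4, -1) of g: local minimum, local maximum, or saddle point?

saddle point

The Hessian is constant: H = [[-2, 2, 0], [2, -2, -4], [0, -4, -2]].
Leading principal minors: Δ₁ = -2, Δ₂ = 0, Δ₃ = 32.
The minors fit neither the all-positive nor the alternating-sign pattern, so H is indefinite: a saddle point.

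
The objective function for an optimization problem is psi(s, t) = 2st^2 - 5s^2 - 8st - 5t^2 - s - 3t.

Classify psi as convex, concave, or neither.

The term 2st^2 is cubic, so the Hessian is not constant.
∂²psi/∂t² = 4s - 10, which takes both signs as s varies (negative for sufficiently negative s). A diagonal entry of the Hessian changing sign means the Hessian is neither positive- nor negative-semidefinite on all of R^2.

neither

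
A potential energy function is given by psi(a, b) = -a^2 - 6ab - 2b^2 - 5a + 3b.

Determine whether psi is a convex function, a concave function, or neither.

neither

psi is quadratic, so its Hessian is the constant matrix H = [[-2, -6], [-6, -4]].
det(H) = -28, tr(H) = -6.
det(H) < 0, so H is indefinite: neither convex nor concave.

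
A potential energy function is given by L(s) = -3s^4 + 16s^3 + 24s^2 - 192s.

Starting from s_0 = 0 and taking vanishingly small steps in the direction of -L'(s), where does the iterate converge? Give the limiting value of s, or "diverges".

L'(s) = -12(s - 4)(s - 2)(s + 2), so L'(0) = -192.
Gradient descent moves in the -L' direction, i.e. s is increasing.
The nearest critical point in that direction is s = 2, where L'' = 96 > 0 (a local minimum). The iterate converges there.

2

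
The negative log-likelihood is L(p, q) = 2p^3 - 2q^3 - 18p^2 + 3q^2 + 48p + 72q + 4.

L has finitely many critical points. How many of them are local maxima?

L separates as a function of p plus a function of q, so ∇L=0 decouples.
∂L/∂p = 6(p - 4)(p - 2) = 0 at p ∈ {2, 4}; ∂L/∂q = -6(q - 4)(q + 3) = 0 at q ∈ {-3, 4}.
The Hessian is diagonal: diag(L_pp, L_qq). Second derivatives: L_pp(2)=-12, L_pp(4)=12; L_qq(-3)=42, L_qq(4)=-42.
Local maxima occur where both diagonal entries negative: (2, 4). Count: 1.

1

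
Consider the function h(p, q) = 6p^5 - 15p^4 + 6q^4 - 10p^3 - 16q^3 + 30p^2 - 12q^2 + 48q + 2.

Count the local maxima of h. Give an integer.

2

h separates as a function of p plus a function of q, so ∇h=0 decouples.
∂h/∂p = 30p(p - 2)(p - 1)(p + 1) = 0 at p ∈ {-1, 0, 1, 2}; ∂h/∂q = 24(q - 2)(q - 1)(q + 1) = 0 at q ∈ {-1, 1, 2}.
The Hessian is diagonal: diag(h_pp, h_qq). Second derivatives: h_pp(-1)=-180, h_pp(0)=60, h_pp(1)=-60, h_pp(2)=180; h_qq(-1)=144, h_qq(1)=-48, h_qq(2)=72.
Local maxima occur where both diagonal entries negative: (-1, 1), (1, 1). Count: 2.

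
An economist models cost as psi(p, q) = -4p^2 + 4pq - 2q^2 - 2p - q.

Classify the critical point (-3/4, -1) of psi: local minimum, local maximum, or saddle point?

The Hessian of psi is constant: H = [[-8, 4], [4, -4]].
det(H) = (-8)·(-4) − 4² = 16.
det(H) > 0 and tr(H) = -12 < 0, so H is negative definite and the point is a local maximum.

local maximum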